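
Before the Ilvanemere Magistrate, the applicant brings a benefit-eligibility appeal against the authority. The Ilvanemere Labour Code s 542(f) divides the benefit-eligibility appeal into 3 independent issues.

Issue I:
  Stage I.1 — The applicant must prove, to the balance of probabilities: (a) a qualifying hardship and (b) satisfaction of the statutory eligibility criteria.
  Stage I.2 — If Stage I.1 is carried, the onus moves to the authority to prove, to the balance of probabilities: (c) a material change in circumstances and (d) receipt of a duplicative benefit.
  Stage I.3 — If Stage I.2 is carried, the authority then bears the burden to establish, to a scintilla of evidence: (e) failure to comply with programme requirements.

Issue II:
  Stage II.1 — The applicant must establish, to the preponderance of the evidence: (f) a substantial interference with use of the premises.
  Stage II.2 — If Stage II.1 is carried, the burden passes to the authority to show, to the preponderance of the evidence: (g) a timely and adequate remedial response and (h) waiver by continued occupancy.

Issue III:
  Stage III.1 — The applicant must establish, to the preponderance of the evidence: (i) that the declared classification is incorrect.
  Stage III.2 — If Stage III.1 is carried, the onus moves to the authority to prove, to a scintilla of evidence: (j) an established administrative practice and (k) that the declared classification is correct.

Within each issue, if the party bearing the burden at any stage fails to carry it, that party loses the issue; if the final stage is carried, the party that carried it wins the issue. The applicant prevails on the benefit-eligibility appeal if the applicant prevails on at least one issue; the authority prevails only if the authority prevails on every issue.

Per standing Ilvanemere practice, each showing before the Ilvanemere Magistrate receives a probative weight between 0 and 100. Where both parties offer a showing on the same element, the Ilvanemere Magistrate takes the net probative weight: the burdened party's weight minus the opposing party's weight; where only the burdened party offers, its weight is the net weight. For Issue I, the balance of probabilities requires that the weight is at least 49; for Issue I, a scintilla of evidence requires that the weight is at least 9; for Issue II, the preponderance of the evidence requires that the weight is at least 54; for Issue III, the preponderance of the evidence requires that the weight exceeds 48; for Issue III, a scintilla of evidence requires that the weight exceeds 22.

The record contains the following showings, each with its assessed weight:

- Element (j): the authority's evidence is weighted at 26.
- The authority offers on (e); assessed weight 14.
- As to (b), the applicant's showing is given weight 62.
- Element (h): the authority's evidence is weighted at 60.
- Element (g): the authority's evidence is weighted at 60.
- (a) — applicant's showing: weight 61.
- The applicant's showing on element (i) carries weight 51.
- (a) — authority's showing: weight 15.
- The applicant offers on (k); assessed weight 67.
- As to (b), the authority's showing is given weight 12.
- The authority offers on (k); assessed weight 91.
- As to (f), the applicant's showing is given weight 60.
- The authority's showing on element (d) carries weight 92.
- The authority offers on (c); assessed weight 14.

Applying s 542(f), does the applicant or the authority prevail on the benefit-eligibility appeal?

— Issue I —
At Stage I.1 the applicant must meet the balance of probabilities (weight is at least 49): on (a) the weight is 61 less the opposing 15 gives net 46, < 49, so (a) does not meet the standard; on (b) the weight is 62 less the opposing 12 gives net 50, which does reach 49, so (b) meets the standard.
  Stage I.1 not carried; the applicant fails its burden.
The analysis ends at Stage I.1; the authority prevails on this issue.
— Issue II —
At Stage II.1 the applicant must meet the preponderance of the evidence (weight is at least 54): on (f) the weight is 60, ≥ 54, so (f) meets the standard.
  Stage II.1 carried; the burden shifts to the authority.
At Stage II.2 the authority must meet the preponderance of the evidence (weight is at least 54): on (g) the weight is 60, ≥ 54, so (g) meets the standard; on (h) the weight is 60, ≥ 54, so (h) meets the standard.
  Stage II.2 carried; the final stage is satisfied.
Every stage carried; the authority prevails on this issue.
— Issue III —
Stage III.1 — burden on applicant; standard: the preponderance of the evidence (weight exceeds 48).
    (i): 51 > 48 [met]
  The applicant carries Stage III.1; the authority now bears the burden.
Stage III.2 — burden on authority; standard: a scintilla of evidence (weight exceeds 22).
    (j): 26 > 22 [met]
    (k): 91 − 67 = 24 > 22 [met]
  Stage III.2 carried; the final stage is satisfied.
Every stage carried; the authority prevails on this issue.
Per-issue: Issue I → authority; Issue II → authority; Issue III → authority. The applicant must prevail on at least one issue; overall, the authority prevails.

authority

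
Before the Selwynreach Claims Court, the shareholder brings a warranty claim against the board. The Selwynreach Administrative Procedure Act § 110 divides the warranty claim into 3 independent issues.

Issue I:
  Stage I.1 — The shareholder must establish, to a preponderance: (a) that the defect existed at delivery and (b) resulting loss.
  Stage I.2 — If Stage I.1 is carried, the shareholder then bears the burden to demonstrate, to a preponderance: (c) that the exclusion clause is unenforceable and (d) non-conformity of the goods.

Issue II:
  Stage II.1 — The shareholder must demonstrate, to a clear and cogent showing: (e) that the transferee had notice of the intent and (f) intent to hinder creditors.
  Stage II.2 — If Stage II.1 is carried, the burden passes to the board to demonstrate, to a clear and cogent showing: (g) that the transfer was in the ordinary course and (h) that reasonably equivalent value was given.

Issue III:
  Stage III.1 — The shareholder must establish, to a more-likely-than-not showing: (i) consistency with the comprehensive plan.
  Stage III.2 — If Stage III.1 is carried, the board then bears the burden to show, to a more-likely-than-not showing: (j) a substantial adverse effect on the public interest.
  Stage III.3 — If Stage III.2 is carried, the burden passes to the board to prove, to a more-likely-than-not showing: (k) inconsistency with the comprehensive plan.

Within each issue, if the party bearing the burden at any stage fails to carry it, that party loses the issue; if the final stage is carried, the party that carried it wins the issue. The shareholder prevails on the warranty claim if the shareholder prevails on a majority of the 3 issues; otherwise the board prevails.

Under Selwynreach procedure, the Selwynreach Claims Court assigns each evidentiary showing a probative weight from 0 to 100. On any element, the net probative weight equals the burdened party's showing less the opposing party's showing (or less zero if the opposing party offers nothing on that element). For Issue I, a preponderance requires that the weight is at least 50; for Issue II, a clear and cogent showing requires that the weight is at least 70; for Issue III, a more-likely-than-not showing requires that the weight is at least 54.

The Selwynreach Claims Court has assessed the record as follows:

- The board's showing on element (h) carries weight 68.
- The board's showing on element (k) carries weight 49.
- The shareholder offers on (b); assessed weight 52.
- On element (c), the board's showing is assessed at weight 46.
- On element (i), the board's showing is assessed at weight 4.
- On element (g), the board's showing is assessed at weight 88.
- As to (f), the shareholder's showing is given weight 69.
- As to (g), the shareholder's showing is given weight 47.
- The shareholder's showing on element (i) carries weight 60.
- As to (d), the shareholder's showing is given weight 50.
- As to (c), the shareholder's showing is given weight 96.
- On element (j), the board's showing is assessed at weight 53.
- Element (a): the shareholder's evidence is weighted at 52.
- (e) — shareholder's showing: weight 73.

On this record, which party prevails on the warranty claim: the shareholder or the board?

— Issue I —
Stage I.1 (shareholder, a preponderance, weight is at least 50): (a) 52 ≥ 50 — meets; (b) 52 ≥ 50 — meets.
  All elements met. The shareholder retains the burden for Stage I.2.
Stage I.2 (shareholder, a preponderance, weight is at least 50): (c) net 96−46=50 ≥ 50 — meets; (d) 50 ≥ 50 — meets.
  The shareholder carries the last stage.
With every stage satisfied, the shareholder prevails on this issue.
— Issue II —
At Stage II.1 the shareholder must meet a clear and cogent showing (weight is at least 70): on (e) the weight is 73, which does reach 70, so (e) meets the standard; on (f) the weight is 69, < 70, so (f) does not meet the standard.
  Not every element is met, so the shareholder fails to carry Stage II.1.
The analysis ends at Stage II.1; the board prevails on this issue.
— Issue III —
Stage III.1 — burden on shareholder; standard: a more-likely-than-not showing (weight is at least 54).
    (i): 60 − 4 = 56 ≥ 54 [met]
  All elements met. The burden passes to the board.
Stage III.2 — burden on board; standard: a more-likely-than-not showing (weight is at least 54).
    (j): 53 < 54 [not met]
  Not every element is met, so the board fails to carry Stage III.2.
The analysis ends at Stage III.2; the shareholder prevails on this issue.
Per-issue: Issue I → shareholder; Issue II → board; Issue III → shareholder. The shareholder must prevail on a majority of issues; overall, the shareholder prevails.

shareholder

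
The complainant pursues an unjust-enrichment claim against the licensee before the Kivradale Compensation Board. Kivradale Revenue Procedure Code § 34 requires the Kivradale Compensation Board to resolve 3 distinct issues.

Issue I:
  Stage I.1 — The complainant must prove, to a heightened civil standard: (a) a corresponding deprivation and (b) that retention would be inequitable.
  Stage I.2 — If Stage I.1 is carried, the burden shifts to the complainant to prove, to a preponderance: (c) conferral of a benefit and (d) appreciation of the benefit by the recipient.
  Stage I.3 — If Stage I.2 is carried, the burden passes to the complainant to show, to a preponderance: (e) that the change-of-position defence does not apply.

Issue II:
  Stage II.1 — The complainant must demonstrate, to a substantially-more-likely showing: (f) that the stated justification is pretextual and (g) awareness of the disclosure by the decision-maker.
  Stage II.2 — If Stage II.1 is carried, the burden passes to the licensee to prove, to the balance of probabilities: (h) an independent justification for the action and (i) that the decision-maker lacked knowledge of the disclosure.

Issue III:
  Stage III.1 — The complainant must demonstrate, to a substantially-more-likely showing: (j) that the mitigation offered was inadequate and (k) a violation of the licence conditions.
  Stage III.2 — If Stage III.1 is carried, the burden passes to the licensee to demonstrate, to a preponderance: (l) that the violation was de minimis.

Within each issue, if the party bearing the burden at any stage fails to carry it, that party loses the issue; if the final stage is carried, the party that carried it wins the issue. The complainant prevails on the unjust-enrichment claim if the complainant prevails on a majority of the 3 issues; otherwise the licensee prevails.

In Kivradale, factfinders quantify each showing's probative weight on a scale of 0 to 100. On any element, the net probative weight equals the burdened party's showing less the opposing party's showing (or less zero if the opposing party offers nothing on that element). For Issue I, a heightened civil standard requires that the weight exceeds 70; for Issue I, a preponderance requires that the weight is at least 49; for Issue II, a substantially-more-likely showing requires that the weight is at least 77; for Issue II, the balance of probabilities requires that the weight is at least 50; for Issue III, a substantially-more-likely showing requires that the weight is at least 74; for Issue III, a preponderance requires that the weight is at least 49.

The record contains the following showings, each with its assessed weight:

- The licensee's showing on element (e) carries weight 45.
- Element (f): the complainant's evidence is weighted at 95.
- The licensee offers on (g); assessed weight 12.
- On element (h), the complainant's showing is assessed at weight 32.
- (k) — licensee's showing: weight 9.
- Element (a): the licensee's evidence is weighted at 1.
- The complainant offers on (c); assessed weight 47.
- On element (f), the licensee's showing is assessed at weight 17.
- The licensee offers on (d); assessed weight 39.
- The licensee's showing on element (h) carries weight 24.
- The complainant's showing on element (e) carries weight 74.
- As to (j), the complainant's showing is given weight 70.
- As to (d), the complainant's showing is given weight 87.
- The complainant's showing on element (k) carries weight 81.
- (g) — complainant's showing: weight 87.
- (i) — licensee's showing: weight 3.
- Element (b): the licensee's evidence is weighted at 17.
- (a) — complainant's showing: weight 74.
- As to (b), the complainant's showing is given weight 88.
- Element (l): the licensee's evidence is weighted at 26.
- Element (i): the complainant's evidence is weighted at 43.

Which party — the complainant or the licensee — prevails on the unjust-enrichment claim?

licensee

— Issue I —
At Stage I.1 the complainant must meet a heightened civil standard (weight exceeds 70): on (a) the weight is 74 less the opposing 1 gives net 73, which does exceed 70, so (a) meets the standard; on (b) the weight is 88 less the opposing 17 gives net 71, > 70, so (b) meets the standard.
  All elements met. The complainant retains the burden for Stage I.2.
At Stage I.2 the complainant must meet a preponderance (weight is at least 49): on (c) the weight is 47, < 49, so (c) does not meet the standard; on (d) the weight is 87 less the opposing 39 gives net 48, which does not reach 49, so (d) does not meet the standard.
  Not every element is met, so the complainant fails to carry Stage I.2.
The analysis ends at Stage I.2; the licensee prevails on this issue.
— Issue II —
At Stage II.1 the complainant must meet a substantially-more-likely showing (weight is at least 77): on (f) the weight is 95 less the opposing 17 gives net 78, which does reach 77, so (f) meets the standard; on (g) the weight is 87 less the opposing 12 gives net 75, < 77, so (g) does not meet the standard.
  The complainant does not carry Stage II.1.
So the licensee prevails on this issue.
— Issue III —
Stage III.1 (complainant, a substantially-more-likely showing, weight is at least 74): (j) 70 < 74 — fails; (k) net 81−9=72 < 74 — fails.
  Not every element is met, so the complainant fails to carry Stage III.1.
The analysis ends at Stage III.1; the licensee prevails on this issue.
Per-issue: Issue I → licensee; Issue II → licensee; Issue III → licensee. The complainant must prevail on a majority of issues; overall, the licensee prevails.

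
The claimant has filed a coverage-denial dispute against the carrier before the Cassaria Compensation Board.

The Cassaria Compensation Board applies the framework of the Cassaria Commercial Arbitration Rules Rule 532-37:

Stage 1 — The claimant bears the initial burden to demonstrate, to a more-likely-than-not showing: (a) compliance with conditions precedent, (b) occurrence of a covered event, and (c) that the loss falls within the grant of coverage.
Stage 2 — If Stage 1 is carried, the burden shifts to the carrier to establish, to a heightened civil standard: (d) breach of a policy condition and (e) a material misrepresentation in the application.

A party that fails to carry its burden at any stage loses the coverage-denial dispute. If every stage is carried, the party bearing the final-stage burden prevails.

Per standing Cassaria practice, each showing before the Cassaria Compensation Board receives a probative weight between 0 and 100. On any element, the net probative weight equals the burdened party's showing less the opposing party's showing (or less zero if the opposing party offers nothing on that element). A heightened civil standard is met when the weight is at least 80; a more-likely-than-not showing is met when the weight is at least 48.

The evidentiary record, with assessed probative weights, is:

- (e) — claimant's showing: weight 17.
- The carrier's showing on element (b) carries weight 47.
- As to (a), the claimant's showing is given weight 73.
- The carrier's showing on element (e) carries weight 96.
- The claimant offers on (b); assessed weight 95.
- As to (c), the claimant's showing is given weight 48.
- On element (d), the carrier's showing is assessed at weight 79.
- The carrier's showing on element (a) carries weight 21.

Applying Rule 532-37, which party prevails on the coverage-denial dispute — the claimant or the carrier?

claimant

Stage 1 — burden on claimant; standard: a more-likely-than-not showing (weight is at least 48).
    (a): 73 − 21 = 52 ≥ 48 [met]
    (b): 95 − 47 = 48 ≥ 48 [met]
    (c): 48 ≥ 48 [met]
  The claimant carries Stage 1; the carrier now bears the burden.
Stage 2 — burden on carrier; standard: a heightened civil standard (weight is at least 80).
    (d): 79 < 80 [not met]
    (e): 96 − 17 = 79 < 80 [not met]
  The carrier does not carry Stage 2.
The claimant prevails.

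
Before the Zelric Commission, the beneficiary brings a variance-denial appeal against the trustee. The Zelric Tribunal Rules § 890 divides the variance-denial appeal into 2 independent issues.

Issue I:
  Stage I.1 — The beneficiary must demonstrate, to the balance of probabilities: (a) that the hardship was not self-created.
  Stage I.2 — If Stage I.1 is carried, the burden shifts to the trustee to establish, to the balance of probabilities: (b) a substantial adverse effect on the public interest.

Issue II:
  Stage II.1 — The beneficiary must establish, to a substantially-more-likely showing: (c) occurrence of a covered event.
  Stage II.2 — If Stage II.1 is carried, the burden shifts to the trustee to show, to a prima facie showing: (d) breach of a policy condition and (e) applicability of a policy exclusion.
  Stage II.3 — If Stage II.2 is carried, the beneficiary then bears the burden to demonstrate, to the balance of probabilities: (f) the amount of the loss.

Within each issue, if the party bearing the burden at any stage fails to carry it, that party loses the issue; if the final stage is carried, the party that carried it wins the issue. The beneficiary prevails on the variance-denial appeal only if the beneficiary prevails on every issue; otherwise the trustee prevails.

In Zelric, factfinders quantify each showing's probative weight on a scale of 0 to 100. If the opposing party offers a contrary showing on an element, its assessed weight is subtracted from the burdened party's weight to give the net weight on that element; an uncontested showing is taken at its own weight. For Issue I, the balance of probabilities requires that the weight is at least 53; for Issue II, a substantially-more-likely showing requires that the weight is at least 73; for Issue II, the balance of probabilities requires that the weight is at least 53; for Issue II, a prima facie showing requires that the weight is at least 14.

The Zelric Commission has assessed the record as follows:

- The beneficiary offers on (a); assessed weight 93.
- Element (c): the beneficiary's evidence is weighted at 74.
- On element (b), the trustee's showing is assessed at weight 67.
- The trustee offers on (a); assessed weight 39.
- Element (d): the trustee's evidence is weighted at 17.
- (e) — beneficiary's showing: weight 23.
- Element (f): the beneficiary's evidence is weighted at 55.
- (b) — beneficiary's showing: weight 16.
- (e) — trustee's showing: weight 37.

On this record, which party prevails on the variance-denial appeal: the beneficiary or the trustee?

beneficiary

— Issue I —
At Stage I.1 the beneficiary must meet the balance of probabilities (weight is at least 53): on (a) the weight is 93 less the opposing 39 gives net 54, ≥ 53, so (a) meets the standard.
  All elements met. The burden passes to the trustee.
At Stage I.2 the trustee must meet the balance of probabilities (weight is at least 53): on (b) the weight is 67 less the opposing 16 gives net 51, which does not reach 53, so (b) does not meet the standard.
  The trustee does not carry Stage I.2.
So the beneficiary prevails on this issue.
— Issue II —
Stage II.1 — burden on beneficiary; standard: a substantially-more-likely showing (weight is at least 73).
    (c): 74 ≥ 73 [met]
  All elements met. The burden passes to the trustee.
Stage II.2 — burden on trustee; standard: a prima facie showing (weight is at least 14).
    (d): 17 ≥ 14 [met]
    (e): 37 − 23 = 14 ≥ 14 [met]
  All elements met. The burden passes to the beneficiary.
Stage II.3 — burden on beneficiary; standard: the balance of probabilities (weight is at least 53).
    (f): 55 ≥ 53 [met]
  Stage II.3 carried; the final stage is satisfied.
All stages carried — the beneficiary prevails on this issue.
Per-issue: Issue I → beneficiary; Issue II → beneficiary. The beneficiary must prevail on every issue; overall, the beneficiary prevails.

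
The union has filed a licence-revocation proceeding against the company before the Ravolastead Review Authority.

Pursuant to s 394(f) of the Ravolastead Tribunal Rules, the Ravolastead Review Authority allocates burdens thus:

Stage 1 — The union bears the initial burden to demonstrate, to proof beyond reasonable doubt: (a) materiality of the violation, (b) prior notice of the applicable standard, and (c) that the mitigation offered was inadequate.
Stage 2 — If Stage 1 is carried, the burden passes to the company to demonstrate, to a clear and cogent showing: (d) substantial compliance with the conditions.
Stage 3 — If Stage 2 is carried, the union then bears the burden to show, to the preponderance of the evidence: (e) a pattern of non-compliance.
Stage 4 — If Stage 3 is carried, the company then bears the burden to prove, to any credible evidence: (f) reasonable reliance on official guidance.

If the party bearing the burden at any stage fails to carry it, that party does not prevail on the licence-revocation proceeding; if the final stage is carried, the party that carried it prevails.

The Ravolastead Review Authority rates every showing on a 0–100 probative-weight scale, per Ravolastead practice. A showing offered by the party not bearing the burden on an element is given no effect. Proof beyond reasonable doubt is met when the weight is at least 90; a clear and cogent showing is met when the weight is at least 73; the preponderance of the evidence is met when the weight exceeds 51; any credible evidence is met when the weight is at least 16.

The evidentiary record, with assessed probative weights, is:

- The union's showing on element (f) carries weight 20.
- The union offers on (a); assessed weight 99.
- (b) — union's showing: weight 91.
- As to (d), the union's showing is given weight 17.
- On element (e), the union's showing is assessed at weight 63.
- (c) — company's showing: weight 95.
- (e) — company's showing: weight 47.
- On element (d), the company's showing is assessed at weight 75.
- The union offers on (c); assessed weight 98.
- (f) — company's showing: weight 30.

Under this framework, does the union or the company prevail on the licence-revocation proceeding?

Stage 1 — burden on union; standard: proof beyond reasonable doubt (weight is at least 90).
    (a): 99 ≥ 90 [met]
    (b): 91 ≥ 90 [met]
    (c): 98 (company's 95 disregarded) ≥ 90 [met]
  All elements met. The burden passes to the company.
Stage 2 — burden on company; standard: a clear and cogent showing (weight is at least 73).
    (d): 75 (union's 17 disregarded) ≥ 73 [met]
  The company carries Stage 2; the union now bears the burden.
Stage 3 — burden on union; standard: the preponderance of the evidence (weight exceeds 51).
    (e): 63 (company's 47 disregarded) > 51 [met]
  All elements met. The burden passes to the company.
Stage 4 — burden on company; standard: any credible evidence (weight is at least 16).
    (f): 30 (union's 20 disregarded) ≥ 16 [met]
  Stage 4 carried; the final stage is satisfied.
All stages carried — the company prevails.

company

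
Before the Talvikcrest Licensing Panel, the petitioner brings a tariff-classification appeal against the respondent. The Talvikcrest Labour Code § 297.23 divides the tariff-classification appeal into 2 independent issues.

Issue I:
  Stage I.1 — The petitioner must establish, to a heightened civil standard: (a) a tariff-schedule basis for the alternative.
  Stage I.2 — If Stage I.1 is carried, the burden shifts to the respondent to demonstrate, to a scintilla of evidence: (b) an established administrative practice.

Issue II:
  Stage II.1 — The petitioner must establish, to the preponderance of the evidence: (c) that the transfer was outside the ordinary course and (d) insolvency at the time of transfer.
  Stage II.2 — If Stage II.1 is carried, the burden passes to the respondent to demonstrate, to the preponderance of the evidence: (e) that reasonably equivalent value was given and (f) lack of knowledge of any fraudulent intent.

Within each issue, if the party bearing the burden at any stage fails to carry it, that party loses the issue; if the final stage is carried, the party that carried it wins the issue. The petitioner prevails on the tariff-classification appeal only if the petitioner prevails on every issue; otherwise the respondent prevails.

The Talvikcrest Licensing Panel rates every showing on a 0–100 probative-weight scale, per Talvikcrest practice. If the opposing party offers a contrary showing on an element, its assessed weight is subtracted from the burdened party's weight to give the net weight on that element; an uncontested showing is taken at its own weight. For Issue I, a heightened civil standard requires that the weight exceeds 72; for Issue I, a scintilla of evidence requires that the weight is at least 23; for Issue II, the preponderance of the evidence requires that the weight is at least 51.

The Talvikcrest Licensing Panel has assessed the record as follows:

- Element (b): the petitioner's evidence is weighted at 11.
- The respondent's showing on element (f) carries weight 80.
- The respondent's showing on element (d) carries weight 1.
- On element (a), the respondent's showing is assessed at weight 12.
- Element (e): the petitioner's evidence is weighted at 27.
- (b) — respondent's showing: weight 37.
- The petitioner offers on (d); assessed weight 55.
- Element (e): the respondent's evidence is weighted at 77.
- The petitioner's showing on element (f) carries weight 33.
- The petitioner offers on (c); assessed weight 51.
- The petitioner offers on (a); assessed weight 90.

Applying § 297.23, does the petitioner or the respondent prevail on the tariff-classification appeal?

respondent

— Issue I —
At Stage I.1 the petitioner must meet a heightened civil standard (weight exceeds 72): on (a) the weight is 90 less the opposing 12 gives net 78, > 72, so (a) meets the standard.
  All elements met. The burden passes to the respondent.
At Stage I.2 the respondent must meet a scintilla of evidence (weight is at least 23): on (b) the weight is 37 less the opposing 11 gives net 26, ≥ 23, so (b) meets the standard.
  All elements met at the final stage.
With every stage satisfied, the respondent prevails on this issue.
— Issue II —
Stage II.1 (petitioner, the preponderance of the evidence, weight is at least 51): (c) 51 ≥ 51 — meets; (d) net 55−1=54 ≥ 51 — meets.
  All elements met. The burden passes to the respondent.
Stage II.2 (respondent, the preponderance of the evidence, weight is at least 51): (e) net 77−27=50 < 51 — fails; (f) net 80−33=47 < 51 — fails.
  The respondent does not carry Stage II.2.
So the petitioner prevails on this issue.
Per-issue: Issue I → respondent; Issue II → petitioner. The petitioner must prevail on every issue; overall, the respondent prevails.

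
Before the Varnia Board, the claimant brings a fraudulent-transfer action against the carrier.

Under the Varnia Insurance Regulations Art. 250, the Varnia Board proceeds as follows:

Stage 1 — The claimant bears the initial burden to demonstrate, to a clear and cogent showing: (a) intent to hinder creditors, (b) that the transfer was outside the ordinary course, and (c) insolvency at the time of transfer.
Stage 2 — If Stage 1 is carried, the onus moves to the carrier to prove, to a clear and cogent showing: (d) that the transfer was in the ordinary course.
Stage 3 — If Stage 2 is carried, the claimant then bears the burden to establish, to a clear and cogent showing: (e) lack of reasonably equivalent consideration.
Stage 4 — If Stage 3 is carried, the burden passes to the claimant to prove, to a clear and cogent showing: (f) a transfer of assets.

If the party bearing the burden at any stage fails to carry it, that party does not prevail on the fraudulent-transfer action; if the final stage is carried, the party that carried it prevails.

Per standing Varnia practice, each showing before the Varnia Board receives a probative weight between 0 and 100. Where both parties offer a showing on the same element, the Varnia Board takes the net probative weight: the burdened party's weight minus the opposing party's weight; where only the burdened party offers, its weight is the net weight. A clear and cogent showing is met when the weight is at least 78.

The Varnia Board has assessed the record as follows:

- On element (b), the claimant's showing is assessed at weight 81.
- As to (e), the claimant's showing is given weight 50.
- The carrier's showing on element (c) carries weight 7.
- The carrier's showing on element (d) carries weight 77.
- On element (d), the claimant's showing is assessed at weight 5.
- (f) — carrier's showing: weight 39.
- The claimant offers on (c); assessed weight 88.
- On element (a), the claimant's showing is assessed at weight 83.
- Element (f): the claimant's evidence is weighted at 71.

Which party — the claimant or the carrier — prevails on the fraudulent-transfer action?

claimant

Stage 1 — burden on claimant; standard: a clear and cogent showing (weight is at least 78).
    (a): 83 ≥ 78 [met]
    (b): 81 ≥ 78 [met]
    (c): 88 − 7 = 81 ≥ 78 [met]
  Stage 1 is satisfied; the onus moves to the carrier.
Stage 2 — burden on carrier; standard: a clear and cogent showing (weight is at least 78).
    (d): 77 − 5 = 72 < 78 [not met]
  The carrier does not carry Stage 2.
So the claimant prevails.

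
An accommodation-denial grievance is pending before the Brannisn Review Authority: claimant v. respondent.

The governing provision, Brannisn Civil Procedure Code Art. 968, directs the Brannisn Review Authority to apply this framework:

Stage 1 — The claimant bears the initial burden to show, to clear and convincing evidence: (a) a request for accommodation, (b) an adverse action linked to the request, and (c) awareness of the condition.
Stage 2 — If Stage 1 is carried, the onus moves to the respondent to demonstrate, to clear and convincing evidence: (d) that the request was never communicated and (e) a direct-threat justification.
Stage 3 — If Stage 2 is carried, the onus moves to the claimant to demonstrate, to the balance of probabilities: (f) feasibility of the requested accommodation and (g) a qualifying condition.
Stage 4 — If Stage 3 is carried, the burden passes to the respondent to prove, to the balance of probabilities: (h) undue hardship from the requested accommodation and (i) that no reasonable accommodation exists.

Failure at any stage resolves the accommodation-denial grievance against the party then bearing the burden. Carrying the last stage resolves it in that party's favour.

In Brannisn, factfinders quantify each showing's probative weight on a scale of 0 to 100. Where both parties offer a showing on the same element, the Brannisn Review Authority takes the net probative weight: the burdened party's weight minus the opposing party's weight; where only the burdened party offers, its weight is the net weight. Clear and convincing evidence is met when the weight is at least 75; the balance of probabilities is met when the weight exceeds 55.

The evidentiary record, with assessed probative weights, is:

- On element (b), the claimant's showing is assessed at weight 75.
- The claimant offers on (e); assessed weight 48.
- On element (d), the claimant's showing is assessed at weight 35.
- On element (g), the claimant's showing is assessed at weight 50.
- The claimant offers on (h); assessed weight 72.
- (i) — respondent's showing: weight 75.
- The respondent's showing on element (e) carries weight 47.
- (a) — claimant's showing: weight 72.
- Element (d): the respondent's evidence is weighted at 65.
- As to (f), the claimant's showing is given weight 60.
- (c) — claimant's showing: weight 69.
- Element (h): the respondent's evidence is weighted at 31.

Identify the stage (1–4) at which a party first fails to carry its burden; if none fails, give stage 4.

Stage 1 (claimant, clear and convincing evidence, weight is at least 75): (a) 72 < 75 — fails; (b) 75 ≥ 75 — meets; (c) 69 < 75 — fails.
  Not every element is met, so the claimant fails to carry Stage 1.
The analysis ends at Stage 1; the respondent prevails.

stage 1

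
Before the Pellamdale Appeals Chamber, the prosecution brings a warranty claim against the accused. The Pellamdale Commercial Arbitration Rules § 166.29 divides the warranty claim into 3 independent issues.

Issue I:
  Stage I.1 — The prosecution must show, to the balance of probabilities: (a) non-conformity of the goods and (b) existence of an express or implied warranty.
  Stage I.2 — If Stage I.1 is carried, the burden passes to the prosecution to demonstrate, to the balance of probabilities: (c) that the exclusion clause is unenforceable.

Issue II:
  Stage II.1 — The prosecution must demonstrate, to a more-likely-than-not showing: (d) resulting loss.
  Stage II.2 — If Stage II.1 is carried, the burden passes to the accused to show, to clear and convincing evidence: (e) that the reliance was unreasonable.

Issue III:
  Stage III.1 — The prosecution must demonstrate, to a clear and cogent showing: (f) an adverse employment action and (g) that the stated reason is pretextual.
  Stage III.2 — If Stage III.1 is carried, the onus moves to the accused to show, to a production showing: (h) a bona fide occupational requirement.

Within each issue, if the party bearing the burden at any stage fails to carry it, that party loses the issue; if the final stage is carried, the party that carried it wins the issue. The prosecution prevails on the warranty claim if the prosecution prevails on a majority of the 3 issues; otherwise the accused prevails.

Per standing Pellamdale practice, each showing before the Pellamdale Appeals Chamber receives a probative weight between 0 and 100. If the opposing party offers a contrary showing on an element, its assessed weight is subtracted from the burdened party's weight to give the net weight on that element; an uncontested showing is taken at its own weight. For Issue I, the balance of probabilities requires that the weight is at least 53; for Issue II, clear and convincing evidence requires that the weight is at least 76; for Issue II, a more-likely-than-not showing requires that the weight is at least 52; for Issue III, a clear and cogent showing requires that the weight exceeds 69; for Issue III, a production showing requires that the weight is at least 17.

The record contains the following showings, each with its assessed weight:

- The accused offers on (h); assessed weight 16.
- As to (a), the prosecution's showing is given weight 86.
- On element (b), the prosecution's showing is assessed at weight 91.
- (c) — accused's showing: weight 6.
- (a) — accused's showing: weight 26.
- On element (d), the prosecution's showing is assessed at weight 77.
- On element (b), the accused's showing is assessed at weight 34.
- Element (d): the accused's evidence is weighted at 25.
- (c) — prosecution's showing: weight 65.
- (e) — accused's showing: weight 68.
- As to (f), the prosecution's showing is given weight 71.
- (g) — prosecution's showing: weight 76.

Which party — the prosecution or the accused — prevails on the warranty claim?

prosecution

— Issue I —
Stage I.1 (prosecution, the balance of probabilities, weight is at least 53): (a) net 86−26=60 ≥ 53 — meets; (b) net 91−34=57 ≥ 53 — meets.
  Stage I.1 is satisfied; the prosecution continues to bear the burden.
Stage I.2 (prosecution, the balance of probabilities, weight is at least 53): (c) net 65−6=59 ≥ 53 — meets.
  All elements met at the final stage.
Every stage carried; the prosecution prevails on this issue.
— Issue II —
At Stage II.1 the prosecution must meet a more-likely-than-not showing (weight is at least 52): on (d) the weight is 77 less the opposing 25 gives net 52, which does reach 52, so (d) meets the standard.
  Stage II.1 carried; the burden shifts to the accused.
At Stage II.2 the accused must meet clear and convincing evidence (weight is at least 76): on (e) the weight is 68, < 76, so (e) does not meet the standard.
  Stage II.2 not carried; the accused fails its burden.
The analysis ends at Stage II.2; the prosecution prevails on this issue.
— Issue III —
Stage III.1 — burden on prosecution; standard: a clear and cogent showing (weight exceeds 69).
    (f): 71 > 69 [met]
    (g): 76 > 69 [met]
  The prosecution carries Stage III.1; the accused now bears the burden.
Stage III.2 — burden on accused; standard: a production showing (weight is at least 17).
    (h): 16 < 17 [not met]
  The accused does not carry Stage III.2.
The prosecution prevails on this issue.
Per-issue: Issue I → prosecution; Issue II → prosecution; Issue III → prosecution. The prosecution must prevail on a majority of issues; overall, the prosecution prevails.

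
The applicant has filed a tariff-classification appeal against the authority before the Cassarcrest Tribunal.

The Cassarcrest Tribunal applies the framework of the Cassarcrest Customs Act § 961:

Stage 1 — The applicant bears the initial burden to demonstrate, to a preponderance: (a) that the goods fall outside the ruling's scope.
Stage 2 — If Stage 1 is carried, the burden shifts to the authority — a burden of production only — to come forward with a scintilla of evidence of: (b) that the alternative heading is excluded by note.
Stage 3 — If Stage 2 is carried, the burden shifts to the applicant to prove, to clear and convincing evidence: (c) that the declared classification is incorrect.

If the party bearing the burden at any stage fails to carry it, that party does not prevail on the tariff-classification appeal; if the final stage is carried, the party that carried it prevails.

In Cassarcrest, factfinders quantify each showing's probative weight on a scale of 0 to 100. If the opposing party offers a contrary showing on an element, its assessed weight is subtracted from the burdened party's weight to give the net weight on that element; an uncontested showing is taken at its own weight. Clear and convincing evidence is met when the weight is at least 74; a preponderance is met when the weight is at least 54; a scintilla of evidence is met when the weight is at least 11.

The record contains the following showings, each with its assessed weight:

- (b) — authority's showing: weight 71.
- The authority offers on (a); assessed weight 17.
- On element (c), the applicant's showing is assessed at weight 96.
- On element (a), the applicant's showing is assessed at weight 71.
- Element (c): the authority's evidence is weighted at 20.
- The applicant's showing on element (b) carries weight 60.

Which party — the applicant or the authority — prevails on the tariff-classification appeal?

At Stage 1 the applicant must meet a preponderance (weight is at least 54): on (a) the weight is 71 less the opposing 17 gives net 54, ≥ 54, so (a) meets the standard.
  The applicant carries Stage 1; the authority now bears the burden.
At Stage 2 the authority must meet a scintilla of evidence (weight is at least 11): on (b) the weight is 71 less the opposing 60 gives net 11, ≥ 11, so (b) meets the standard.
  Stage 2 is satisfied; the onus moves to the applicant.
At Stage 3 the applicant must meet clear and convincing evidence (weight is at least 74): on (c) the weight is 96 less the opposing 20 gives net 76, which does reach 74, so (c) meets the standard.
  Stage 3 carried; the final stage is satisfied.
With every stage satisfied, the applicant prevails.

applicant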